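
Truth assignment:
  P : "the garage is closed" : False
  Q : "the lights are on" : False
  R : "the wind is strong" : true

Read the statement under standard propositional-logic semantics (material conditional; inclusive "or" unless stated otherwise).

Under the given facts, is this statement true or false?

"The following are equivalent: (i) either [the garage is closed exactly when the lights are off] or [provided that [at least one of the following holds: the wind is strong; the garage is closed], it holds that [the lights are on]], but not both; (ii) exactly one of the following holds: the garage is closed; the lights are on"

The statement is true.

Values: P=F, Q=F, R=T.
Parsed as ((P <-> ~Q) xor ((R | P) -> Q)) <-> (P xor Q)

~Q = ~F = T
P <-> ~Q = F <-> T = F
R | P = T | F = T
(R | P) -> Q = T -> F = F
(P <-> ~Q) xor ((R | P) -> Q) = F xor F = F
P xor Q = F xor F = F
((P <-> ~Q) xor ((R | P) -> Q)) <-> (P xor Q) = F <-> F = T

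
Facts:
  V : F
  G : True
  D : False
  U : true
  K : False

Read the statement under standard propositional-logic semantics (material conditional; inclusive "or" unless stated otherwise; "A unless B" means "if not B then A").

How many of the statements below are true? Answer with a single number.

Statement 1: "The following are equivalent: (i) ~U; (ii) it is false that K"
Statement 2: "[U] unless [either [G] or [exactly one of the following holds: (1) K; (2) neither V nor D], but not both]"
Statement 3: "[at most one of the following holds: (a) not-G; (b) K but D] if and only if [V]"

1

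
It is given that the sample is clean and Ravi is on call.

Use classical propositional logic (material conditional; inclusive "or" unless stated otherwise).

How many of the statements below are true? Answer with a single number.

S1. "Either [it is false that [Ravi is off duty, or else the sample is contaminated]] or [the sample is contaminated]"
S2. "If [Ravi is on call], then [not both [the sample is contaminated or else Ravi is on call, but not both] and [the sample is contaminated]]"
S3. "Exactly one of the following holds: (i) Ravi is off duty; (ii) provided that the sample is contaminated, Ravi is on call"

Let R = "Ravi is on call" (True), V = "the sample is contaminated" (False).

S1: Parsed as not (not R or V) or V

not R = not True = False
not R or V = False or False = False
not (not R or V) = not False = True
not (not R or V) or V = True or False = True
Hence S1 is true.

S2: In symbols: R -> ((V xor R) nand V)

V xor R = False xor True = True
(V xor R) nand V = True nand False = True
R -> ((V xor R) nand V) = True -> True = True
So S2 is true.

S3: This is not R xor (V -> R).

not R = not True = False
V -> R = False -> True = True
not R xor (V -> R) = False xor True = True
So S3 is true.

3 of the 3 statements are true (S1, S2, S3).

3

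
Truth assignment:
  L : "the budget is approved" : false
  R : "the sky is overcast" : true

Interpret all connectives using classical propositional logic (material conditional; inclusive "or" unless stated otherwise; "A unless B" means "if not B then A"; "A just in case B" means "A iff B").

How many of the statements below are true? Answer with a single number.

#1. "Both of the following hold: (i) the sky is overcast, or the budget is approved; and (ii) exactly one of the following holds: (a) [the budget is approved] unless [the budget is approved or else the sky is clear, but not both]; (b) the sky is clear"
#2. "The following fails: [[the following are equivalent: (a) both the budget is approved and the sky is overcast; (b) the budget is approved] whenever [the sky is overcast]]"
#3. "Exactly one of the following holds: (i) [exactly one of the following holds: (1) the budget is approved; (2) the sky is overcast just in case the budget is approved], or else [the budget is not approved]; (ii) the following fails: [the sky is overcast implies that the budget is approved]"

#1: Parsed as (R ∨ L) ∧ ((L ∨ (L ⊕ ¬R)) ⊕ ¬R)

R ∨ L = T ∨ F = T
¬R = ¬T = F
L ⊕ ¬R = F ⊕ F = F
L ∨ (L ⊕ ¬R) = F ∨ F = F
¬R = ¬T = F
(L ∨ (L ⊕ ¬R)) ⊕ ¬R = F ⊕ F = F
(R ∨ L) ∧ ((L ∨ (L ⊕ ¬R)) ⊕ ¬R) = T ∧ F = F
Thus #1 is false.

#2: In symbols: ¬(R → ((L ∧ R) ↔ L))

L ∧ R = F ∧ T = F
(L ∧ R) ↔ L = F ↔ F = T
R → ((L ∧ R) ↔ L) = T → T = T
¬(R → ((L ∧ R) ↔ L)) = ¬T = F
Hence #2 is false.

#3: Parsed as ((L ⊕ (R ↔ L)) ∨ ¬L) ⊕ ¬(R → L)

R ↔ L = T ↔ F = F
L ⊕ (R ↔ L) = F ⊕ F = F
¬L = ¬F = T
(L ⊕ (R ↔ L)) ∨ ¬L = F ∨ T = T
R → L = T → F = F
¬(R → L) = ¬F = T
((L ⊕ (R ↔ L)) ∨ ¬L) ⊕ ¬(R → L) = T ⊕ T = F
Hence #3 is false.

Count: 0.

0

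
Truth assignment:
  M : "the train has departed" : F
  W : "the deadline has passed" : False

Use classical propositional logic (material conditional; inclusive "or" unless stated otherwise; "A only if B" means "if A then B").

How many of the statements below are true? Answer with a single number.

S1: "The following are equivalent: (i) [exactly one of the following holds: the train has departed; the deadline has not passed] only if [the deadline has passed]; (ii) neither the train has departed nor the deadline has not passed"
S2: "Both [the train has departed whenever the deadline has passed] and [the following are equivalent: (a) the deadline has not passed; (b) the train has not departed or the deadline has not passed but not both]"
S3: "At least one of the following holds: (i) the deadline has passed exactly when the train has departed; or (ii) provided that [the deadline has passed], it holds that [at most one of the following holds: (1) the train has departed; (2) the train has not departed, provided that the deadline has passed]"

S1: Formalization: ((M xor ~W) -> W) <-> (M nor ~W)

~W = ~F = T
M xor ~W = F xor T = T
(M xor ~W) -> W = T -> F = F
~W = ~F = T
M nor ~W = F nor T = F
((M xor ~W) -> W) <-> (M nor ~W) = F <-> F = T
So S1 is true.

S2: Parsed as (W -> M) & (~W <-> (~M xor ~W))

W -> M = F -> F = T
~W = ~F = T
~M = ~F = T
~W = ~F = T
~M xor ~W = T xor T = F
~W <-> (~M xor ~W) = T <-> F = F
(W -> M) & (~W <-> (~M xor ~W)) = T & F = F
So S2 is false.

S3: Parsed as (W <-> M) | (W -> (M nand (W -> ~M)))

W <-> M = F <-> F = T
~M = ~F = T
W -> ~M = F -> T = T
M nand (W -> ~M) = F nand T = T
W -> (M nand (W -> ~M)) = F -> T = T
(W <-> M) | (W -> (M nand (W -> ~M))) = T | T = T
So S3 is true.

2 of the 3 statements are true (S1, S3).

2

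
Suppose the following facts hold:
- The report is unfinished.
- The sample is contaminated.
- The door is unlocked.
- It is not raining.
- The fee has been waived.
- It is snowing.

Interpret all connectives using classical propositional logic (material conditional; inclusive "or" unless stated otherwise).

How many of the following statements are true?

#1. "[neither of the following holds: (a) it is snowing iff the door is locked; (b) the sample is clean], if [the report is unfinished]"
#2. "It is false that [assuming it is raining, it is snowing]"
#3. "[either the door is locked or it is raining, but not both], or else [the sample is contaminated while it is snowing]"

Let P = "the report is finished" (F), V = "it is snowing" (T), R = "the door is locked" (F), Q = "the sample is contaminated" (T), S = "it is raining" (F).

#1: This is ~P -> ((V <-> R) nor ~Q).

~P = ~F = T
V <-> R = T <-> F = F
~Q = ~T = F
(V <-> R) nor ~Q = F nor F = T
~P -> ((V <-> R) nor ~Q) = T -> T = T
So #1 is true.

#2: Formalization: ~(S -> V)

S -> V = F -> T = T
~(S -> V) = ~T = F
Thus #2 is false.

#3: This is (R xor S) | (Q & V).

R xor S = F xor F = F
Q & V = T & T = T
(R xor S) | (Q & V) = F | T = T
Hence #3 is true.

2 of the 3 statements are true (#1, #3).

2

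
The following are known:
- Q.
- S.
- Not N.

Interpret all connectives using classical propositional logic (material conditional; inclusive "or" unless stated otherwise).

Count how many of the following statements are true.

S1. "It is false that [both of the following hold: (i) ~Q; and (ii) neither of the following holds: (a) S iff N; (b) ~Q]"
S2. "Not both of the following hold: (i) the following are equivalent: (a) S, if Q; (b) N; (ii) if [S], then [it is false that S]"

S1: This is not (not Q and ((S iff N) nor not Q)).

not Q = not True = False
S iff N = True iff False = False
not Q = not True = False
(S iff N) nor not Q = False nor False = True
not Q and ((S iff N) nor not Q) = False and True = False
not (not Q and ((S iff N) nor not Q)) = not False = True
Hence S1 is true.

S2: This is ((Q -> S) iff N) nand (S -> not S).

Q -> S = True -> True = True
(Q -> S) iff N = True iff False = False
not S = not True = False
S -> not S = True -> False = False
((Q -> S) iff N) nand (S -> not S) = False nand False = True
So S2 is true.

True statements: 2 (S1, S2).

2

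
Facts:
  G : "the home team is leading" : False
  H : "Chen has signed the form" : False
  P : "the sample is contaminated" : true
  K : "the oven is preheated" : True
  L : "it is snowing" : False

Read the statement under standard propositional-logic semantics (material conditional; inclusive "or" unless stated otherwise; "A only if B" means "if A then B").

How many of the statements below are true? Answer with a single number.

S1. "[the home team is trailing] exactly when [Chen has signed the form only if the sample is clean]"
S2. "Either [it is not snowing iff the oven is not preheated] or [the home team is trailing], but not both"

S1: Formalization: ¬G ↔ (H → ¬P)

¬G = ¬F = T
¬P = ¬T = F
H → ¬P = F → F = T
¬G ↔ (H → ¬P) = T ↔ T = T
So S1 is true.

S2: Parsed as (¬L ↔ ¬K) ⊕ ¬G

¬L = ¬F = T
¬K = ¬T = F
¬L ↔ ¬K = T ↔ F = F
¬G = ¬F = T
(¬L ↔ ¬K) ⊕ ¬G = F ⊕ T = T
Thus S2 is true.

True statements: 2.

2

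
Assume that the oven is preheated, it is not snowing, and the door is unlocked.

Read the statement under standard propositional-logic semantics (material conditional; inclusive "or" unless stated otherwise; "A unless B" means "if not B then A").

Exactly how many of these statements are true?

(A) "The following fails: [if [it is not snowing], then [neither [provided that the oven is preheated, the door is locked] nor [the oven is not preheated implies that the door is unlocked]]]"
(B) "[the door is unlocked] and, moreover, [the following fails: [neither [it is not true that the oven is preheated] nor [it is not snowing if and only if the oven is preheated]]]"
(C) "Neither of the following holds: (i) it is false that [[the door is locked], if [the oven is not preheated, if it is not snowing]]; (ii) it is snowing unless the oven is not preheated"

Let U = "it is snowing" (F), L = "the oven is preheated" (T), P = "the door is locked" (F).

(A): In symbols: ~(~U -> ((L -> P) nor (~L -> ~P)))

~U = ~F = T
L -> P = T -> F = F
~L = ~T = F
~P = ~F = T
~L -> ~P = F -> T = T
(L -> P) nor (~L -> ~P) = F nor T = F
~U -> ((L -> P) nor (~L -> ~P)) = T -> F = F
~(~U -> ((L -> P) nor (~L -> ~P))) = ~F = T
So (A) is true.

(B): Formalization: ~P & ~(~L nor (~U <-> L))

~P = ~F = T
~L = ~T = F
~U = ~F = T
~U <-> L = T <-> T = T
~L nor (~U <-> L) = F nor T = F
~(~L nor (~U <-> L)) = ~F = T
~P & ~(~L nor (~U <-> L)) = T & T = T
Thus (B) is true.

(C): This is ~((~U -> ~L) -> P) nor (U | ~L).

~U = ~F = T
~L = ~T = F
~U -> ~L = T -> F = F
(~U -> ~L) -> P = F -> F = T
~((~U -> ~L) -> P) = ~T = F
~L = ~T = F
U | ~L = F | F = F
~((~U -> ~L) -> P) nor (U | ~L) = F nor F = T
Hence (C) is true.

True statements: 3 ((A), (B), (C)).

3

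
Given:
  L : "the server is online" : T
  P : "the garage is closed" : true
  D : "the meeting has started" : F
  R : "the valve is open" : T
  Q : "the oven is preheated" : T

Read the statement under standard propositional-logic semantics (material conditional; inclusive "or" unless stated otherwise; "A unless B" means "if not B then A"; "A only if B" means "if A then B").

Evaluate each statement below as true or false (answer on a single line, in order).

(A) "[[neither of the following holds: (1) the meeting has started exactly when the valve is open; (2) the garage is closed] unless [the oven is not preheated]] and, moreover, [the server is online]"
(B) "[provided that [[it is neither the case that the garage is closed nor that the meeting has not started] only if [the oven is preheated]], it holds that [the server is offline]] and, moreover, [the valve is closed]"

(A) False; (B) False

(A): In symbols: (((D iff R) nor P) or not Q) and L

D iff R = False iff True = False
(D iff R) nor P = False nor True = False
not Q = not True = False
((D iff R) nor P) or not Q = False or False = False
(((D iff R) nor P) or not Q) and L = False and True = False
Thus (A) is false.

(B): Formalization: (((P nor not D) -> Q) -> not L) and not R

not D = not False = True
P nor not D = True nor True = False
(P nor not D) -> Q = False -> True = True
not L = not True = False
((P nor not D) -> Q) -> not L = True -> False = False
not R = not True = False
(((P nor not D) -> Q) -> not L) and not R = False and False = False
Hence (B) is false.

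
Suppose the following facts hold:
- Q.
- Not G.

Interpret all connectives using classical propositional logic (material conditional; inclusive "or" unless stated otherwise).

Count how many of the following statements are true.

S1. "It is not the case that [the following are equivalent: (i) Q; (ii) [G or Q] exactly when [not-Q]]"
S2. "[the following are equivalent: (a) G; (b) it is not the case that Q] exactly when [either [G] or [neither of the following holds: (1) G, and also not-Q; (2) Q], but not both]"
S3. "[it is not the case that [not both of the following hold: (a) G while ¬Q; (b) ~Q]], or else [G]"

1

S1: In symbols: ~(Q <-> ((G | Q) <-> ~Q))

G | Q = F | T = T
~Q = ~T = F
(G | Q) <-> ~Q = T <-> F = F
Q <-> ((G | Q) <-> ~Q) = T <-> F = F
~(Q <-> ((G | Q) <-> ~Q)) = ~F = T
Hence S1 is true.

S2: This is (G <-> ~Q) <-> (G xor ((G & ~Q) nor Q)).

~Q = ~T = F
G <-> ~Q = F <-> F = T
~Q = ~T = F
G & ~Q = F & F = F
(G & ~Q) nor Q = F nor T = F
G xor ((G & ~Q) nor Q) = F xor F = F
(G <-> ~Q) <-> (G xor ((G & ~Q) nor Q)) = T <-> F = F
So S2 is false.

S3: This is ~((G & ~Q) nand ~Q) | G.

~Q = ~T = F
G & ~Q = F & F = F
~Q = ~T = F
(G & ~Q) nand ~Q = F nand F = T
~((G & ~Q) nand ~Q) = ~T = F
~((G & ~Q) nand ~Q) | G = F | F = F
So S3 is false.

True statements: 1 (S1).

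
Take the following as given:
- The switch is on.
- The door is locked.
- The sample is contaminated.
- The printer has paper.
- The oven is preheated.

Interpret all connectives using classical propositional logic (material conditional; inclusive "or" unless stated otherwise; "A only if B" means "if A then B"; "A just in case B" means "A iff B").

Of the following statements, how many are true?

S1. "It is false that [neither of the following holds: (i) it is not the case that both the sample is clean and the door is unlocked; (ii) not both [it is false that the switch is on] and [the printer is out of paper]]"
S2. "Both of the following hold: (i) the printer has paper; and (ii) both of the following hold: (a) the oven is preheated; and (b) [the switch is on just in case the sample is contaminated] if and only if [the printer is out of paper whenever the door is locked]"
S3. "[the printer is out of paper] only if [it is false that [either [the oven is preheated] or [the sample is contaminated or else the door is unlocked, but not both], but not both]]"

2

Let N = "the sample is contaminated" (T), U = "the door is locked" (T), M = "the switch is on" (T), P = "the printer has paper" (T), H = "the oven is preheated" (T).

S1: This is ~((~N nand ~U) nor (~M nand ~P)).

~N = ~T = F
~U = ~T = F
~N nand ~U = F nand F = T
~M = ~T = F
~P = ~T = F
~M nand ~P = F nand F = T
(~N nand ~U) nor (~M nand ~P) = T nor T = F
~((~N nand ~U) nor (~M nand ~P)) = ~F = T
So S1 is true.

S2: In symbols: P & (H & ((M <-> N) <-> (U -> ~P)))

M <-> N = T <-> T = T
~P = ~T = F
U -> ~P = T -> F = F
(M <-> N) <-> (U -> ~P) = T <-> F = F
H & ((M <-> N) <-> (U -> ~P)) = T & F = F
P & (H & ((M <-> N) <-> (U -> ~P))) = T & F = F
Thus S2 is false.

S3: Formalization: ~P -> ~(H xor (N xor ~U))

~P = ~T = F
~U = ~T = F
N xor ~U = T xor F = T
H xor (N xor ~U) = T xor T = F
~(H xor (N xor ~U)) = ~F = T
~P -> ~(H xor (N xor ~U)) = F -> T = T
Hence S3 is true.

Count: 2.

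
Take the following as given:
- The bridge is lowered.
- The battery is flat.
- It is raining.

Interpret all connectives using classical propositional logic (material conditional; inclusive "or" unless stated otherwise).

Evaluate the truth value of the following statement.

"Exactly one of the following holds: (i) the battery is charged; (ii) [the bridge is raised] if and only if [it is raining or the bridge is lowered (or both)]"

Let Q = "the battery is charged" (F), P = "the bridge is raised" (F), R = "it is raining" (T).
Formalization: Q xor (P <-> (R | ~P))

~P = ~F = T
R | ~P = T | T = T
P <-> (R | ~P) = F <-> T = F
Q xor (P <-> (R | ~P)) = F xor F = F

false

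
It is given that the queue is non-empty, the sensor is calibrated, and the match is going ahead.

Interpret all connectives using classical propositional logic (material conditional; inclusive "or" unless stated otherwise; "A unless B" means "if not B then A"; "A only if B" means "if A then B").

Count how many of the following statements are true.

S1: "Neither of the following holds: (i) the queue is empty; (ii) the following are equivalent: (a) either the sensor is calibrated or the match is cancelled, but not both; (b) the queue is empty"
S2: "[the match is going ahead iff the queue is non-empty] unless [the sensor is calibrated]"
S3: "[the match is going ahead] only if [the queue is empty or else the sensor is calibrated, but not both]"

3

Let P = "the queue is empty" (False), Q = "the sensor is calibrated" (True), R = "the match is cancelled" (False).

S1: Formalization: P nor ((Q xor R) iff P)

Q xor R = True xor False = True
(Q xor R) iff P = True iff False = False
P nor ((Q xor R) iff P) = False nor False = True
So S1 is true.

S2: In symbols: (not R iff not P) or Q

not R = not False = True
not P = not False = True
not R iff not P = True iff True = True
(not R iff not P) or Q = True or True = True
Thus S2 is true.

S3: Parsed as not R -> (P xor Q)

not R = not False = True
P xor Q = False xor True = True
not R -> (P xor Q) = True -> True = True
So S3 is true.

Count: 3.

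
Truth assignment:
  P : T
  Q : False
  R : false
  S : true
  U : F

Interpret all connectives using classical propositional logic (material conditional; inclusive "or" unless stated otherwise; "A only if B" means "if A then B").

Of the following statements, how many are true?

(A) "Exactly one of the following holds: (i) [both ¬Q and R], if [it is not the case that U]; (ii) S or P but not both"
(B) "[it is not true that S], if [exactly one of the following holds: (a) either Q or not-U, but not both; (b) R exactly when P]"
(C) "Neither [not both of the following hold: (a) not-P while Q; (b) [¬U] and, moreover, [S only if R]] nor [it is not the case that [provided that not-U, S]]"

0

(A): This is (not U -> (not Q and R)) xor (S xor P).

not U = not False = True
not Q = not False = True
not Q and R = True and False = False
not U -> (not Q and R) = True -> False = False
S xor P = True xor True = False
(not U -> (not Q and R)) xor (S xor P) = False xor False = False
So (A) is false.

(B): This is ((Q xor not U) xor (R iff P)) -> not S.

not U = not False = True
Q xor not U = False xor True = True
R iff P = False iff True = False
(Q xor not U) xor (R iff P) = True xor False = True
not S = not True = False
((Q xor not U) xor (R iff P)) -> not S = True -> False = False
Hence (B) is false.

(C): In symbols: ((not P and Q) nand (not U and (S -> R))) nor not (not U -> S)

not P = not True = False
not P and Q = False and False = False
not U = not False = True
S -> R = True -> False = False
not U and (S -> R) = True and False = False
(not P and Q) nand (not U and (S -> R)) = False nand False = True
not U = not False = True
not U -> S = True -> True = True
not (not U -> S) = not True = False
((not P and Q) nand (not U and (S -> R))) nor not (not U -> S) = True nor False = False
Thus (C) is false.

Count: 0.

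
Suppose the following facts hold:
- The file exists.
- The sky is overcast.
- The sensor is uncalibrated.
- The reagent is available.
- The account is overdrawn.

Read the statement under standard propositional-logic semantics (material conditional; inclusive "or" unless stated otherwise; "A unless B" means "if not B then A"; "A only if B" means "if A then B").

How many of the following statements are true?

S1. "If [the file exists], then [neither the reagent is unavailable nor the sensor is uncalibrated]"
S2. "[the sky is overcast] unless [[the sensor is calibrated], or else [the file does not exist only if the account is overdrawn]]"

1

Let P = "the file exists" (True), S = "the reagent is available" (True), R = "the sensor is calibrated" (False), Q = "the sky is overcast" (True), U = "the account is overdrawn" (True).

S1: Formalization: P -> (not S nor not R)

not S = not True = False
not R = not False = True
not S nor not R = False nor True = False
P -> (not S nor not R) = True -> False = False
Hence S1 is false.

S2: This is Q or (R or (not P -> U)).

not P = not True = False
not P -> U = False -> True = True
R or (not P -> U) = False or True = True
Q or (R or (not P -> U)) = True or True = True
Hence S2 is true.

Count: 1.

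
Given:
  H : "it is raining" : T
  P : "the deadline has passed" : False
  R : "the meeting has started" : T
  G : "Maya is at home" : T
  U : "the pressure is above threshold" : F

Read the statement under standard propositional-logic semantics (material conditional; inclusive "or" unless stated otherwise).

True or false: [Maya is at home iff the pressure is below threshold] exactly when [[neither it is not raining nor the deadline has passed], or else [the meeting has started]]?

Parsed as (G <-> ~U) <-> ((~H nor P) | R)

~U = ~F = T
G <-> ~U = T <-> T = T
~H = ~T = F
~H nor P = F nor F = T
(~H nor P) | R = T | T = T
(G <-> ~U) <-> ((~H nor P) | R) = T <-> T = T

True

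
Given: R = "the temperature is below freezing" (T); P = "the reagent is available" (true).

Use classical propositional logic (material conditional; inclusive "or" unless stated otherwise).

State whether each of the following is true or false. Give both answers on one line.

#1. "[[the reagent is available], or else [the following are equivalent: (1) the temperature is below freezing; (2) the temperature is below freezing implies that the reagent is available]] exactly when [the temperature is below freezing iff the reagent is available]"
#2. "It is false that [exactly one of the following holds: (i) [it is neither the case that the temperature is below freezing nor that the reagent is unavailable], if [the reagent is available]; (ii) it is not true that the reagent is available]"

#1 true, #2 true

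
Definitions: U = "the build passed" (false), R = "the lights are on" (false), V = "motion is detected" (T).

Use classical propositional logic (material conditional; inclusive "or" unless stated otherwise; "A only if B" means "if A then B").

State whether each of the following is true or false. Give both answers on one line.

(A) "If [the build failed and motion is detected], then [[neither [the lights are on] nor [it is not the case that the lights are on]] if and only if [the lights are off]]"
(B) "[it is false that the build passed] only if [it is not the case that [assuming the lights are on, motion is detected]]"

(A) False; (B) False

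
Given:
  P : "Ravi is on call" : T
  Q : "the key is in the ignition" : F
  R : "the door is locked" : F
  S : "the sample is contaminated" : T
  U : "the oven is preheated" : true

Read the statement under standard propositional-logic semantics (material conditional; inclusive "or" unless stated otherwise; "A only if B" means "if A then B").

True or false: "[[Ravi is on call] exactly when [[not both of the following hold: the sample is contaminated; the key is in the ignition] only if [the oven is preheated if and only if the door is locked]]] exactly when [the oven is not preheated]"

True.

In symbols: (P ↔ ((S ↑ Q) → (U ↔ R))) ↔ ¬U

S ↑ Q = T ↑ F = T
U ↔ R = T ↔ F = F
(S ↑ Q) → (U ↔ R) = T → F = F
P ↔ ((S ↑ Q) → (U ↔ R)) = T ↔ F = F
¬U = ¬T = F
(P ↔ ((S ↑ Q) → (U ↔ R))) ↔ ¬U = F ↔ F = T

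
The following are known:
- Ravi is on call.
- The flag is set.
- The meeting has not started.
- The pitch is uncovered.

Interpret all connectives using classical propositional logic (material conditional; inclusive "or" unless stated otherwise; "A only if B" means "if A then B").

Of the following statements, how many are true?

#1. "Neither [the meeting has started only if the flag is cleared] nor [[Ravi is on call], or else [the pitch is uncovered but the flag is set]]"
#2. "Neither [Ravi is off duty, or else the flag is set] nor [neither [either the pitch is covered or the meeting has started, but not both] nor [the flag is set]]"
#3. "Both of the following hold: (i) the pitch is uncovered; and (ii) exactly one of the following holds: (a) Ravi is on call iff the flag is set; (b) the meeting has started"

1

Let P = "the meeting has started" (F), H = "the flag is set" (T), U = "Ravi is on call" (T), V = "the pitch is covered" (F).

#1: This is (P -> ~H) nor (U | (~V & H)).

~H = ~T = F
P -> ~H = F -> F = T
~V = ~F = T
~V & H = T & T = T
U | (~V & H) = T | T = T
(P -> ~H) nor (U | (~V & H)) = T nor T = F
Hence #1 is false.

#2: In symbols: (~U | H) nor ((V xor P) nor H)

~U = ~T = F
~U | H = F | T = T
V xor P = F xor F = F
(V xor P) nor H = F nor T = F
(~U | H) nor ((V xor P) nor H) = T nor F = F
So #2 is false.

#3: This is ~V & ((U <-> H) xor P).

~V = ~F = T
U <-> H = T <-> T = T
(U <-> H) xor P = T xor F = T
~V & ((U <-> H) xor P) = T & T = T
So #3 is true.

Count: 1.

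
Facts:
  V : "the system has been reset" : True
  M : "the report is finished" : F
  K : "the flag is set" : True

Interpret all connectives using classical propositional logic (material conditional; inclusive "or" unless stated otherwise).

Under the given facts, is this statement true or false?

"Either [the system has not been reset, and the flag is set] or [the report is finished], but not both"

The statement is false.

Values: V=T, K=T, M=F.
This is (¬V ∧ K) ⊕ M.

¬V = ¬T = F
¬V ∧ K = F ∧ T = F
(¬V ∧ K) ⊕ M = F ⊕ F = F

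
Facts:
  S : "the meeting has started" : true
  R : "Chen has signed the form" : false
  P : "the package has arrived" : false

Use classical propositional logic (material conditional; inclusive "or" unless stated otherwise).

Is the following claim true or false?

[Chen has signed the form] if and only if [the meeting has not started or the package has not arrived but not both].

false

In symbols: R iff (not S xor not P)

not S = not True = False
not P = not False = True
not S xor not P = False xor True = True
R iff (not S xor not P) = False iff True = False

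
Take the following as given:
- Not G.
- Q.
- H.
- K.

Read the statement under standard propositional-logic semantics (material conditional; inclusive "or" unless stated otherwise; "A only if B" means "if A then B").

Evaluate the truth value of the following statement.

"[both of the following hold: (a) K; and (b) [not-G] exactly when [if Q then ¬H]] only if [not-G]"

true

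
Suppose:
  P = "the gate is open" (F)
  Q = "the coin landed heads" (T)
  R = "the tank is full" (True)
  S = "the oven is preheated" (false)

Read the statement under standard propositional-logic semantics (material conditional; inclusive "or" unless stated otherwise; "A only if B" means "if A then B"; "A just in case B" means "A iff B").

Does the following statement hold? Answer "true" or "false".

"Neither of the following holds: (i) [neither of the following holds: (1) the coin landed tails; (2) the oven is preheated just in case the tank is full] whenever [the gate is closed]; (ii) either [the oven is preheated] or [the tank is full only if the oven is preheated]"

false

Formalization: (~P -> (~Q nor (S <-> R))) nor (S | (R -> S))

~P = ~F = T
~Q = ~T = F
S <-> R = F <-> T = F
~Q nor (S <-> R) = F nor F = T
~P -> (~Q nor (S <-> R)) = T -> T = T
R -> S = T -> F = F
S | (R -> S) = F | F = F
(~P -> (~Q nor (S <-> R))) nor (S | (R -> S)) = T nor F = F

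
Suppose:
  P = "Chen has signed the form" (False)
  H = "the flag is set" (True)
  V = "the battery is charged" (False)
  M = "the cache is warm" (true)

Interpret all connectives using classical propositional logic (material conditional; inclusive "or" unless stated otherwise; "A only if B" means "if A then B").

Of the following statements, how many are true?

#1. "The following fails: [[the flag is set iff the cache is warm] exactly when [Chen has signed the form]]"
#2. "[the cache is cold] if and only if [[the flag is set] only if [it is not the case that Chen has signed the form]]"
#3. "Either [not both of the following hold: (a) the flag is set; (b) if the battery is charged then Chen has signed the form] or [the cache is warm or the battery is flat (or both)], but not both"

2

#1: Formalization: ¬((H ↔ M) ↔ P)

H ↔ M = T ↔ T = T
(H ↔ M) ↔ P = T ↔ F = F
¬((H ↔ M) ↔ P) = ¬F = T
So #1 is true.

#2: Parsed as ¬M ↔ (H → ¬P)

¬M = ¬T = F
¬P = ¬F = T
H → ¬P = T → T = T
¬M ↔ (H → ¬P) = F ↔ T = F
Hence #2 is false.

#3: This is (H ↑ (V → P)) ⊕ (M ∨ ¬V).

V → P = F → F = T
H ↑ (V → P) = T ↑ T = F
¬V = ¬F = T
M ∨ ¬V = T ∨ T = T
(H ↑ (V → P)) ⊕ (M ∨ ¬V) = F ⊕ T = T
So #3 is true.

2 of the 3 statements are true.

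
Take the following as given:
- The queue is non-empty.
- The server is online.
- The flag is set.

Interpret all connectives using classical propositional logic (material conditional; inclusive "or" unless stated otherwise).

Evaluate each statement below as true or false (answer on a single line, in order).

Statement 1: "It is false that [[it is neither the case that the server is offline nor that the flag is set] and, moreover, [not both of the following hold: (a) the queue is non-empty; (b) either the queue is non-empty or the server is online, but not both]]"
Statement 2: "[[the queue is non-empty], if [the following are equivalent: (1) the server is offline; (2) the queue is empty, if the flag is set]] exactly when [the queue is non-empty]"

Let Q = "the server is online" (True), R = "the flag is set" (True), P = "the queue is empty" (False).

Statement 1: In symbols: not ((not Q nor R) and (not P nand (not P xor Q)))

not Q = not True = False
not Q nor R = False nor True = False
not P = not False = True
not P = not False = True
not P xor Q = True xor True = False
not P nand (not P xor Q) = True nand False = True
(not Q nor R) and (not P nand (not P xor Q)) = False and True = False
not ((not Q nor R) and (not P nand (not P xor Q))) = not False = True
Thus Statement 1 is true.

Statement 2: Parsed as ((not Q iff (R -> P)) -> not P) iff not P

not Q = not True = False
R -> P = True -> False = False
not Q iff (R -> P) = False iff False = True
not P = not False = True
(not Q iff (R -> P)) -> not P = True -> True = True
not P = not False = True
((not Q iff (R -> P)) -> not P) iff not P = True iff True = True
Thus Statement 2 is true.

Statement 1 true / Statement 2 true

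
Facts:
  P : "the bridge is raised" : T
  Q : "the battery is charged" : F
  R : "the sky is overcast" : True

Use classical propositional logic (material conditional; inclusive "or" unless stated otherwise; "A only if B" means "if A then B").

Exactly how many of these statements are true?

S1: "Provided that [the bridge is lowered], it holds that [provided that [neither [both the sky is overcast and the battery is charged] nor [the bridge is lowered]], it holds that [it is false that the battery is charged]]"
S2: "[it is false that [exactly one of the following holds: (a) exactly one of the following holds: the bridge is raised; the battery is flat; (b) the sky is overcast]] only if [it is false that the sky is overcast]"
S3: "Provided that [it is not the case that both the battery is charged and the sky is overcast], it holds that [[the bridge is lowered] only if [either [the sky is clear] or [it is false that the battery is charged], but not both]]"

3

S1: Formalization: ~P -> (((R & Q) nor ~P) -> ~Q)

~P = ~T = F
R & Q = T & F = F
~P = ~T = F
(R & Q) nor ~P = F nor F = T
~Q = ~F = T
((R & Q) nor ~P) -> ~Q = T -> T = T
~P -> (((R & Q) nor ~P) -> ~Q) = F -> T = T
So S1 is true.

S2: Formalization: ~((P xor ~Q) xor R) -> ~R

~Q = ~F = T
P xor ~Q = T xor T = F
(P xor ~Q) xor R = F xor T = T
~((P xor ~Q) xor R) = ~T = F
~R = ~T = F
~((P xor ~Q) xor R) -> ~R = F -> F = T
So S2 is true.

S3: Parsed as (Q nand R) -> (~P -> (~R xor ~Q))

Q nand R = F nand T = T
~P = ~T = F
~R = ~T = F
~Q = ~F = T
~R xor ~Q = F xor T = T
~P -> (~R xor ~Q) = F -> T = T
(Q nand R) -> (~P -> (~R xor ~Q)) = T -> T = T
Hence S3 is true.

3 of the 3 statements are true (S1, S2, S3).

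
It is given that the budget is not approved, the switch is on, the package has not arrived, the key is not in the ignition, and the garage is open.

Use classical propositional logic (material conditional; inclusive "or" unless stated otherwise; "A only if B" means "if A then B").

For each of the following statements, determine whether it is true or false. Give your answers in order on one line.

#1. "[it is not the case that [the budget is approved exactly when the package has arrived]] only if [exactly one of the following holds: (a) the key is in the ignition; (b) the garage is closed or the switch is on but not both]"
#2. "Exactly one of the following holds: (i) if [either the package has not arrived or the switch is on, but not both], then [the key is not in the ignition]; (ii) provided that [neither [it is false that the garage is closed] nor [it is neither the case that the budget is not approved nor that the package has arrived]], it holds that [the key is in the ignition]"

#1 T; #2 F

Let P = "the budget is approved" (False), W = "the package has arrived" (False), S = "the key is in the ignition" (False), M = "the garage is closed" (False), N = "the switch is on" (True).

#1: Parsed as not (P iff W) -> (S xor (M xor N))

P iff W = False iff False = True
not (P iff W) = not True = False
M xor N = False xor True = True
S xor (M xor N) = False xor True = True
not (P iff W) -> (S xor (M xor N)) = False -> True = True
So #1 is true.

#2: Parsed as ((not W xor N) -> not S) xor ((not M nor (not P nor W)) -> S)

not W = not False = True
not W xor N = True xor True = False
not S = not False = True
(not W xor N) -> not S = False -> True = True
not M = not False = True
not P = not False = True
not P nor W = True nor False = False
not M nor (not P nor W) = True nor False = False
(not M nor (not P nor W)) -> S = False -> False = True
((not W xor N) -> not S) xor ((not M nor (not P nor W)) -> S) = True xor True = False
Thus #2 is false.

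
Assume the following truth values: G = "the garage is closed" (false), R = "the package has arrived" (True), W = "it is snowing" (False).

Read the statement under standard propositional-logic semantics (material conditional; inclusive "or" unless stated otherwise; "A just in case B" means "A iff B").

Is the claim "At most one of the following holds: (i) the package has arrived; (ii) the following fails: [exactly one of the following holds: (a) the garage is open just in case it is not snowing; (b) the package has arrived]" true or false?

false

Values: R=True, G=False, W=False.
Formalization: R nand not ((not G iff not W) xor R)

not G = not False = True
not W = not False = True
not G iff not W = True iff True = True
(not G iff not W) xor R = True xor True = False
not ((not G iff not W) xor R) = not False = True
R nand not ((not G iff not W) xor R) = True nand True = False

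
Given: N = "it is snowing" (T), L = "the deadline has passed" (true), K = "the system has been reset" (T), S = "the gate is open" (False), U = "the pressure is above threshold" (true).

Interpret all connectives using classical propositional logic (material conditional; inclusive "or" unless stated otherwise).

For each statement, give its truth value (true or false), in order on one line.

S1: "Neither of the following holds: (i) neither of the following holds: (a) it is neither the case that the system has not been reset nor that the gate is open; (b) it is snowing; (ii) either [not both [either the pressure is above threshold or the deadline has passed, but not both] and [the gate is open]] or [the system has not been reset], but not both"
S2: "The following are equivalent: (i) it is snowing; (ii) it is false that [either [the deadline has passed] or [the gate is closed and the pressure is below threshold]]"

S1 False / S2 False

S1: Parsed as ((~K nor S) nor N) nor (((U xor L) nand S) xor ~K)

~K = ~T = F
~K nor S = F nor F = T
(~K nor S) nor N = T nor T = F
U xor L = T xor T = F
(U xor L) nand S = F nand F = T
~K = ~T = F
((U xor L) nand S) xor ~K = T xor F = T
((~K nor S) nor N) nor (((U xor L) nand S) xor ~K) = F nor T = F
So S1 is false.

S2: Formalization: N <-> ~(L | (~S & ~U))

~S = ~F = T
~U = ~T = F
~S & ~U = T & F = F
L | (~S & ~U) = T | F = T
~(L | (~S & ~U)) = ~T = F
N <-> ~(L | (~S & ~U)) = T <-> F = F
Thus S2 is false.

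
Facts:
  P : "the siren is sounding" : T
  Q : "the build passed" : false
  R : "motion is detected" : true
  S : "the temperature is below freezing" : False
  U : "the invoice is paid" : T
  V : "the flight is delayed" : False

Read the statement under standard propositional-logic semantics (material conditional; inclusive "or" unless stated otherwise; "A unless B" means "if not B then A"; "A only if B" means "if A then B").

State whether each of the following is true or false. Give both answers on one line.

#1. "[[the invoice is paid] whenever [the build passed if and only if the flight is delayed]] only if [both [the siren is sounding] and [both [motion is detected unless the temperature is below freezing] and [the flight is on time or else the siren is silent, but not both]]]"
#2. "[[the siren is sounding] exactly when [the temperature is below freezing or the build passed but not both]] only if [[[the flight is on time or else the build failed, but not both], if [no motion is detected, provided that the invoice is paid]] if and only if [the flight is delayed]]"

#1 True, #2 True

#1: Formalization: ((Q <-> V) -> U) -> (P & ((R | S) & (~V xor ~P)))

Q <-> V = F <-> F = T
(Q <-> V) -> U = T -> T = T
R | S = T | F = T
~V = ~F = T
~P = ~T = F
~V xor ~P = T xor F = T
(R | S) & (~V xor ~P) = T & T = T
P & ((R | S) & (~V xor ~P)) = T & T = T
((Q <-> V) -> U) -> (P & ((R | S) & (~V xor ~P))) = T -> T = T
Hence #1 is true.

#2: In symbols: (P <-> (S xor Q)) -> (((U -> ~R) -> (~V xor ~Q)) <-> V)

S xor Q = F xor F = F
P <-> (S xor Q) = T <-> F = F
~R = ~T = F
U -> ~R = T -> F = F
~V = ~F = T
~Q = ~F = T
~V xor ~Q = T xor T = F
(U -> ~R) -> (~V xor ~Q) = F -> F = T
((U -> ~R) -> (~V xor ~Q)) <-> V = T <-> F = F
(P <-> (S xor Q)) -> (((U -> ~R) -> (~V xor ~Q)) <-> V) = F -> F = T
Hence #2 is true.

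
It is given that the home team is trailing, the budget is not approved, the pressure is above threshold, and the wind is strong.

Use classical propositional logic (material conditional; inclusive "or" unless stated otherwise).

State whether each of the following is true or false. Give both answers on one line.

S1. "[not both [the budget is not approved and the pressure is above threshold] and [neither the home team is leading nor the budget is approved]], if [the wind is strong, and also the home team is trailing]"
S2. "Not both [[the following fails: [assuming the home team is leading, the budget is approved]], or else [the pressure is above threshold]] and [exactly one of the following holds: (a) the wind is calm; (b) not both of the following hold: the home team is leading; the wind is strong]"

S1 false, S2 false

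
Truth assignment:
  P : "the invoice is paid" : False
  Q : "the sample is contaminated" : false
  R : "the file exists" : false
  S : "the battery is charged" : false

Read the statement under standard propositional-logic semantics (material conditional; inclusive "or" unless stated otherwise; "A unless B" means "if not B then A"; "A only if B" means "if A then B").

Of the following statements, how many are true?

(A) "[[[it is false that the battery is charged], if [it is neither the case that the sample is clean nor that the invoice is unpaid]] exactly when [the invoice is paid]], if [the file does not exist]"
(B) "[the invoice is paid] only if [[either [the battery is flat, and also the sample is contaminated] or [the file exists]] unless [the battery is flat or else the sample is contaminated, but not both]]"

1

(A): Formalization: ~R -> (((~Q nor ~P) -> ~S) <-> P)

~R = ~F = T
~Q = ~F = T
~P = ~F = T
~Q nor ~P = T nor T = F
~S = ~F = T
(~Q nor ~P) -> ~S = F -> T = T
((~Q nor ~P) -> ~S) <-> P = T <-> F = F
~R -> (((~Q nor ~P) -> ~S) <-> P) = T -> F = F
So (A) is false.

(B): This is P -> (((~S & Q) | R) | (~S xor Q)).

~S = ~F = T
~S & Q = T & F = F
(~S & Q) | R = F | F = F
~S = ~F = T
~S xor Q = T xor F = T
((~S & Q) | R) | (~S xor Q) = F | T = T
P -> (((~S & Q) | R) | (~S xor Q)) = F -> T = T
Thus (B) is true.

Count: 1.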